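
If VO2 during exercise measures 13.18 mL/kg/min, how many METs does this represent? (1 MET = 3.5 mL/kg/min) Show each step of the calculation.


METs = VO2 / 3.5 = 13.18 / 3.5 = 3.77

3.77 METs


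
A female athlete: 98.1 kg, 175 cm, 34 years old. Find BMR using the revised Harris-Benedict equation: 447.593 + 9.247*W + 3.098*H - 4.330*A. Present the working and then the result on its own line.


Intercept = 447.593
Weight contribution = 9.247 * 98.1 = 907.1307
Height contribution = 3.098 * 175 = 542.15
Age contribution = 4.33 * 34 = 147.22
BMR = 447.593 + 907.1307 + 542.15 - 147.22
= 1749.65 kcal/day

1749.65 kcal/day


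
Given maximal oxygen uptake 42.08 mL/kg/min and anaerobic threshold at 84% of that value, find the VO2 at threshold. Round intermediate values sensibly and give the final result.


Percentage as decimal = 0.84
VO2 at AT = 42.08 * 0.84 = 35.35 mL/kg/min

35.35 mL/kg/min


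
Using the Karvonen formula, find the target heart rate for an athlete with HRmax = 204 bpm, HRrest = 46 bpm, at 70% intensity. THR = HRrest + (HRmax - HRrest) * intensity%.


HRR = 204 - 46 = 158
THR = 46 + 158 * 0.7
= 46 + 110.6
= 156.6 bpm

156.6 bpm


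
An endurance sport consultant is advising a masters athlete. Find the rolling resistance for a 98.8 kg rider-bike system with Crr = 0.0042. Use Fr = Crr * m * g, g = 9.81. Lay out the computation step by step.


m * g = 98.8 * 9.81 = 969.228 N
Fr = 0.0042 * 969.228 = 4.071 N

4.071 N


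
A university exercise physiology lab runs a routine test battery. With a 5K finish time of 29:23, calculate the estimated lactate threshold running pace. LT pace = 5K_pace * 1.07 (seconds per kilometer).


Race duration = 1763 s for 5 km
Average pace = 1763 / 5 = 352.6 s/km
LT pace = 352.6 * 1.07
= 377.28 s/km

377.28 s/km


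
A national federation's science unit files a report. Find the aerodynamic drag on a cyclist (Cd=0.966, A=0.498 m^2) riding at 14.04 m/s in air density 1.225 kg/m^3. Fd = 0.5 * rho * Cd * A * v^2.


Fd = 0.5 * 1.225 * 0.966 * 0.498 * 14.04^2
= 0.5 * 1.225 * 0.966 * 0.498 * 197.1216
= 58.083 N

58.083 N


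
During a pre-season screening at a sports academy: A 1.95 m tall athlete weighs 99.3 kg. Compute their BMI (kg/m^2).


height^2 = 3.8025 m^2
BMI = 99.3 / 3.8025 = 26.11 kg/m^2

26.11 kg/m^2


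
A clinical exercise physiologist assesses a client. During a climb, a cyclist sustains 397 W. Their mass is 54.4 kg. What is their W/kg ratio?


Power-to-weight = 397 W / 54.4 kg
= 7.298 W/kg

7.298 W/kg


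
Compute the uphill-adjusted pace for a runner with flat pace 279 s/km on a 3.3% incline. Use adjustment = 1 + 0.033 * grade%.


Adjustment factor = 1 + 0.033 * 3.3 = 1.1089
Grade-adjusted pace = 279 * 1.1089 = 309.38 s/km

309.38 s/km


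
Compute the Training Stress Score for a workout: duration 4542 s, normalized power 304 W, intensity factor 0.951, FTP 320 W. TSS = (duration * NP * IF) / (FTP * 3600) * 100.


Product = 4542 * 304 * 0.951 = 1313110.368
Base = 320 * 3600 = 1152000
TSS = 1313110.368 / 1152000 * 100 = 113.99

113.99 TSS


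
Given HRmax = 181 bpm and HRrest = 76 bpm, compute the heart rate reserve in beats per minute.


Heart rate reserve = maximum HR minus resting HR
HRR = 181 - 76 = 105 bpm

105 bpm


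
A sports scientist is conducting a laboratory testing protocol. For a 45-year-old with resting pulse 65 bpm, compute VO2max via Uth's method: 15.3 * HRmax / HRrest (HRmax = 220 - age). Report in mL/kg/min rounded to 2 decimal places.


Step 1: HRmax = 220 - 45 = 175 bpm
Step 2: Ratio = 175 / 65 = 2.6923
Step 3: VO2max = 15.3 * 2.6923 = 41.19 mL/kg/min

41.19 mL/kg/min


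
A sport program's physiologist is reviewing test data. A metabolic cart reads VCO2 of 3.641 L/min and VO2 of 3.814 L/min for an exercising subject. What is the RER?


RER = VCO2 / VO2 = 3.641 / 3.814 = 0.9546

0.9546


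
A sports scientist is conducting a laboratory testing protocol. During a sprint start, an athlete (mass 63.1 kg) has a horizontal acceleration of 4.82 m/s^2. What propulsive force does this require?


Propulsive force = mass * acceleration
= 63.1 kg * 4.82 m/s^2
= 304.14 N

304.14 N


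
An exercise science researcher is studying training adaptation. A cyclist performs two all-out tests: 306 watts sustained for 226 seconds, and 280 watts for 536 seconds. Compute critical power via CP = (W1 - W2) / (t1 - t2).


W1 = P1 * t1 = 306 * 226 = 69156 J
W2 = P2 * t2 = 280 * 536 = 150080 J
CP = (69156 - 150080) / (226 - 536)
= 261.05 W

261.05 W


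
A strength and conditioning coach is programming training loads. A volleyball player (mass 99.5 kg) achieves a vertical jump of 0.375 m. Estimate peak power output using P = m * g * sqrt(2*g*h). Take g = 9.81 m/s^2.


2 * g * h = 2 * 9.81 * 0.375 = 7.3575
sqrt(7.3575) = 2.712471 m/s
P = 99.5 * 9.81 * 2.712471 = 2647.63 W

2647.63 W


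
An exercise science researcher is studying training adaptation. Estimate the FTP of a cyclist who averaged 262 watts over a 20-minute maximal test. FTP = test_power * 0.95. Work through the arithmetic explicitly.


FTP = 262 * 0.95 = 248.9 W

248.9 W


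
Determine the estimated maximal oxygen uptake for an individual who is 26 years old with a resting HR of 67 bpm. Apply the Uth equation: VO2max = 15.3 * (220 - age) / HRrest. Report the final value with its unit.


HRmax = 220 - 26 = 194
VO2max = 15.3 * (194 / 67)
= 15.3 * 2.8955
= 44.3 mL/kg/min

44.3 mL/kg/min


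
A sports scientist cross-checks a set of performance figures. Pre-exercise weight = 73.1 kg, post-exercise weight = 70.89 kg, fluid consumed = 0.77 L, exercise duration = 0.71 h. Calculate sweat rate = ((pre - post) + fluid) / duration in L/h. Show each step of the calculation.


Weight loss = 73.1 - 70.89 = 2.21 kg (approx L)
Total sweat = 2.21 + 0.77 = 2.98 L
Sweat rate = 2.98 / 0.71 = 4.197 L/h

4.197 L/h


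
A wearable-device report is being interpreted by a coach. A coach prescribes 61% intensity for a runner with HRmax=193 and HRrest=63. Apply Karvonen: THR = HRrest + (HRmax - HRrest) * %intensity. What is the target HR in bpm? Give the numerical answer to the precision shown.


Heart rate reserve = 193 - 63 = 130
Intensity fraction = 61 / 100 = 0.61
THR = 63 + 130 * 0.61 = 142.3 bpm

142.3 bpm


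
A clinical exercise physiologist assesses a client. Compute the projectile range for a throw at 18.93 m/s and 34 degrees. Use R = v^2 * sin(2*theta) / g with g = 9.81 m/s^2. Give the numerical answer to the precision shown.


Two times the angle = 68 degrees
sin(68) = 0.927184
R = 358.3449 * 0.927184 / 9.81 = 33.869 m

33.869 m


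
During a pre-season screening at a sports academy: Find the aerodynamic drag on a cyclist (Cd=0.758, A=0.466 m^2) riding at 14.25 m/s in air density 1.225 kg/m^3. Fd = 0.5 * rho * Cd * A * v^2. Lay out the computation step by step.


Fd = 0.5 * 1.225 * 0.758 * 0.466 * 14.25^2
= 0.5 * 1.225 * 0.758 * 0.466 * 203.0625
= 43.933 N

43.933 N


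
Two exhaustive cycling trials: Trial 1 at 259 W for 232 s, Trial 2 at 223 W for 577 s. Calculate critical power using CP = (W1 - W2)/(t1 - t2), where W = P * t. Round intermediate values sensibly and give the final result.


W1 = 259 * 232 = 60088 J
W2 = 223 * 577 = 128671 J
CP = (60088 - 128671) / (232 - 577)
= -68583 / -345
= 198.79 W

198.79 W


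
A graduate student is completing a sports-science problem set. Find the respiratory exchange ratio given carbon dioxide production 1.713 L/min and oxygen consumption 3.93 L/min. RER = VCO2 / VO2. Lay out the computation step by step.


VCO2 = 1.713 L/min
VO2 = 3.93 L/min
RER = 1.713 / 3.93 = 0.4359

0.4359


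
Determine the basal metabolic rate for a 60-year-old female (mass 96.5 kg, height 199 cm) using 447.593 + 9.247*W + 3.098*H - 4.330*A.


BMR = 447.593 + 9.247*96.5 + 3.098*199 - 4.330*60
= 1696.63 kcal/day

1696.63 kcal/day


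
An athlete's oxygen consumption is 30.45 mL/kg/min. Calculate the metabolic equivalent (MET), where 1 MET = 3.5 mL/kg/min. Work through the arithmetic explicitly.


MET = VO2 / 3.5
= 30.45 / 3.5
= 8.7 METs

8.7 METs


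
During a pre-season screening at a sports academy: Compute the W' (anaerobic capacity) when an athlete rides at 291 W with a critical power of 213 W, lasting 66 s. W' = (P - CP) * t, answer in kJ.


Above-CP power = 78 W
Duration = 66 s
W' = 78 * 66 = 5148 J
Convert: 5148 / 1000 = 5.148 kJ

5.148 kJ


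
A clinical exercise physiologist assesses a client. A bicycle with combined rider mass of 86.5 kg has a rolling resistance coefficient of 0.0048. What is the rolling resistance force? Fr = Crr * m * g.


Fr = 0.0048 * 86.5 * 9.81
= 0.4152 * 9.81
= 4.073 N

4.073 N


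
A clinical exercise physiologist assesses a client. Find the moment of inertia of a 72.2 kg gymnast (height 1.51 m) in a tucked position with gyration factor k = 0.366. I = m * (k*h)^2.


Radius of gyration = 0.366 * 1.51 = 0.55266 m
I = 72.2 * 0.55266^2
= 72.2 * 0.305433
= 22.052 kg*m^2

22.052 kg*m^2


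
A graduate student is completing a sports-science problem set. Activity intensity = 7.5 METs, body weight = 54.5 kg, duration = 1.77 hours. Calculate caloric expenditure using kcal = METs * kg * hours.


kcal = 7.5 * 54.5 * 1.77
= 408.75 * 1.77
= 723.49 kcal

723.49 kcal


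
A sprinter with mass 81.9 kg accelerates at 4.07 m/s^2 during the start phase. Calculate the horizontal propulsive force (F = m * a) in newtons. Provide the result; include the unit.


F = m * a
= 81.9 * 4.07
= 333.33 N

333.33 N


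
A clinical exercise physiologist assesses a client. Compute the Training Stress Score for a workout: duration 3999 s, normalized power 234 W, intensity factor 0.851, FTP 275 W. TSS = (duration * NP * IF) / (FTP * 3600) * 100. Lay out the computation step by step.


Product = 3999 * 234 * 0.851 = 796336.866
Base = 275 * 3600 = 990000
TSS = 796336.866 / 990000 * 100 = 80.44

80.44 TSS


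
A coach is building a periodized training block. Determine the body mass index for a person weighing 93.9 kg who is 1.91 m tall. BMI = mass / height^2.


BMI = mass / height^2
= 93.9 / 1.91^2
= 93.9 / 3.6481
= 25.74 kg/m^2

25.74 kg/m^2


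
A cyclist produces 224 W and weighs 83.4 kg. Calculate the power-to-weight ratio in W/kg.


P/W = power / mass
= 224 / 83.4
= 2.686 W/kg

2.686 W/kg


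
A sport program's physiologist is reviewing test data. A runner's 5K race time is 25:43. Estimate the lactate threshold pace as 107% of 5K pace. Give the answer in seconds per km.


Total race time = 25*60 + 43 = 1543 seconds
5K pace = 1543 / 5 = 308.6 sec/km
LT pace = 308.6 * 1.07 = 330.2 sec/km

330.2 s/km


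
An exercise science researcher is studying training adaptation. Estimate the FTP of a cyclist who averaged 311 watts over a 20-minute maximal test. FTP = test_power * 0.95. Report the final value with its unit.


FTP = 311 * 0.95 = 295.45 W

295.45 W


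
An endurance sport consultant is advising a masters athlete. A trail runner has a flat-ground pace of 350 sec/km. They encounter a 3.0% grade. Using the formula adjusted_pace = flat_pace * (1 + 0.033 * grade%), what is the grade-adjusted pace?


Grade factor = 1 + 0.033 * 3.0 = 1.099
Adjusted = 350 * 1.099 = 384.65 sec/km

384.65 s/km


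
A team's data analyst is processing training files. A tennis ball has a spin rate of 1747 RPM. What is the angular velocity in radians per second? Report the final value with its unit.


Convert RPM to rad/s: multiply by 2*pi and divide by 60
omega = 1747 * 2 * pi / 60
= 182.945 rad/s

182.945 rad/s


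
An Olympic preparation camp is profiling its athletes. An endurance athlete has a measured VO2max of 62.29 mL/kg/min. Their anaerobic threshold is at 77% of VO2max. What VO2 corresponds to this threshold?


Anaerobic threshold VO2 = VO2max * 77%
= 62.29 * 0.77
= 47.96 mL/kg/min

47.96 mL/kg/min


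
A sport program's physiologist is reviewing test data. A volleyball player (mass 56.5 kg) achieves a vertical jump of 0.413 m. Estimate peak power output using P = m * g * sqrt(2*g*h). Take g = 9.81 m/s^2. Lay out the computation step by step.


2 * g * h = 2 * 9.81 * 0.413 = 8.10306
sqrt(8.10306) = 2.846587 m/s
P = 56.5 * 9.81 * 2.846587 = 1577.76 W

1577.76 W


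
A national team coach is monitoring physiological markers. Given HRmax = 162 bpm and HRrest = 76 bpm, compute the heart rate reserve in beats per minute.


Heart rate reserve = maximum HR minus resting HR
HRR = 162 - 76 = 86 bpm

86 bpm


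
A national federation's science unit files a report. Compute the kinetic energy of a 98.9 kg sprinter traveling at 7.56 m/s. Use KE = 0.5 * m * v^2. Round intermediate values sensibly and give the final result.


Velocity squared = 57.1536
KE = 0.5 * 98.9 * 57.1536 = 2826.25 J

2826.25 J


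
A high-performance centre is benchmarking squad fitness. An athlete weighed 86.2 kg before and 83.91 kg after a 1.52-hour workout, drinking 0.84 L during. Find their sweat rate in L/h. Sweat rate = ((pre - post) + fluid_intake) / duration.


Body mass change = 2.29 kg
Total sweat loss = 2.29 + 0.84 = 3.13 L
Rate = 3.13 / 1.52 = 2.059 L/h

2.059 L/h


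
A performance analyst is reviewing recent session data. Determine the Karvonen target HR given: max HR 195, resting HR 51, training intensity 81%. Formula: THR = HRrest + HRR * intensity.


HRR = HRmax - HRrest = 195 - 51 = 144
THR = 51 + 144 * 0.81
= 167.64 bpm

167.64 bpm


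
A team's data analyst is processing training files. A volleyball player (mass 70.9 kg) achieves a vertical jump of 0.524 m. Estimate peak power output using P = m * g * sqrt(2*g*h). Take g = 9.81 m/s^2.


2 * g * h = 2 * 9.81 * 0.524 = 10.28088
sqrt(10.28088) = 3.206381 m/s
P = 70.9 * 9.81 * 3.206381 = 2230.13 W

2230.13 W


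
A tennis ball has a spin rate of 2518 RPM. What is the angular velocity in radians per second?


Convert RPM to rad/s: multiply by 2*pi and divide by 60
omega = 2518 * 2 * pi / 60
= 263.684 rad/s

263.684 rad/s


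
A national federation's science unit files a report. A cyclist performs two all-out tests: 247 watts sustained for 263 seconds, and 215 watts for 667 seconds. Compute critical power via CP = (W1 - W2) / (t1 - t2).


W1 = P1 * t1 = 247 * 263 = 64961 J
W2 = P2 * t2 = 215 * 667 = 143405 J
CP = (64961 - 143405) / (263 - 667)
= 194.17 W

194.17 W


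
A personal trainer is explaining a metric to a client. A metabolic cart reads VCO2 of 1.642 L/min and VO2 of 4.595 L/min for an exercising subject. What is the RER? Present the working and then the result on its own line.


RER = VCO2 / VO2 = 1.642 / 4.595 = 0.3573

0.3573


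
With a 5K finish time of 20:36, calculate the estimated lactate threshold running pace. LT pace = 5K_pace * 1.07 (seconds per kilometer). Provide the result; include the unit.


Race duration = 1236 s for 5 km
Average pace = 1236 / 5 = 247.2 s/km
LT pace = 247.2 * 1.07
= 264.5 s/km

264.5 s/km


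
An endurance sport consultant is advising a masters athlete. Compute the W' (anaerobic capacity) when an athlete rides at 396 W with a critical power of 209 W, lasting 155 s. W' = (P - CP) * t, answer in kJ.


Above-CP power = 187 W
Duration = 155 s
W' = 187 * 155 = 28985 J
Convert: 28985 / 1000 = 28.985 kJ

28.985 kJ


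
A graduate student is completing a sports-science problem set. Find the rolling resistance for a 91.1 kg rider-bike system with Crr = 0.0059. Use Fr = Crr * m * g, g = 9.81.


m * g = 91.1 * 9.81 = 893.691 N
Fr = 0.0059 * 893.691 = 5.273 N

5.273 N


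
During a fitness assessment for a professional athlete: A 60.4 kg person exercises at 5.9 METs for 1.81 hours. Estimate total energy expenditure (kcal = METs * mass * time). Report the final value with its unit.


Energy = METs * mass(kg) * time(h)
= 5.9 * 60.4 * 1.81
= 645.01 kcal

645.01 kcal


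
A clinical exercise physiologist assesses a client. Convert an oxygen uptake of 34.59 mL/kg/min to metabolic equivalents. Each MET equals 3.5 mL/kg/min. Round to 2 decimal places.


One MET = 3.5 mL/kg/min
Number of METs = 34.59 / 3.5
= 9.88 METs

9.88 METs


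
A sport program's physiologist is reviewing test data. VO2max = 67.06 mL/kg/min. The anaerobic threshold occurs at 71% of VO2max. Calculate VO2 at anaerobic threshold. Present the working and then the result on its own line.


AT fraction = 71 / 100 = 0.71
AT VO2 = 67.06 * 0.71
= 47.61 mL/kg/min

47.61 mL/kg/min


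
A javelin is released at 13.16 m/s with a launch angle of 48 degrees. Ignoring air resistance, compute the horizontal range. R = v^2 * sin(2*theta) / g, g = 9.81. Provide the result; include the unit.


Launch speed squared = 173.1856
sin(2 * 48 deg) = 0.994522
Range = 173.1856 * 0.994522 / 9.81
= 17.557 m

17.557 m


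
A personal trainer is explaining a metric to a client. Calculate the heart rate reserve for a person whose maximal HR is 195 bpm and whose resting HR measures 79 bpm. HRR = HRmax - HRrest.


HRmax = 195 bpm
HRrest = 79 bpm
HRR = 195 - 79 = 116 bpm

116 bpm


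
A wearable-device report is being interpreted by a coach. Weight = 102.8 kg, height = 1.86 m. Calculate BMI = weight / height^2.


height^2 = 1.86^2 = 3.4596
BMI = 102.8 / 3.4596 = 29.71 kg/m^2

29.71 kg/m^2


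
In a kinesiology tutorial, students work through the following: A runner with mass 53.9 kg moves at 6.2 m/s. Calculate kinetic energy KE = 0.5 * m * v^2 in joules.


v^2 = 6.2^2 = 38.44
KE = 0.5 * 53.9 * 38.44
= 1035.96 J

1035.96 J


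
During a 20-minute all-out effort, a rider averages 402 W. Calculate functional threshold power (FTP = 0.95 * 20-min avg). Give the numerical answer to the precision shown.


FTP = 0.95 * 402
= 381.9 W

381.9 W


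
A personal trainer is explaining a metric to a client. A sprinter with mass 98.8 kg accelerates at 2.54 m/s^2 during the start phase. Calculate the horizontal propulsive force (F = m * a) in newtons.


F = m * a
= 98.8 * 2.54
= 250.95 N

250.95 N


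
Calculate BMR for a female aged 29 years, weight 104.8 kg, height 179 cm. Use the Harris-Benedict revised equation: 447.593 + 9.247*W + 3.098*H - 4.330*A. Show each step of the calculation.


Substituting values:
W term = 9.247 * 104.8 = 969.0856
H term = 3.098 * 179 = 554.542
A term = 4.330 * 29 = 125.57
BMR = 1845.65 kcal/day

1845.65 kcal/day


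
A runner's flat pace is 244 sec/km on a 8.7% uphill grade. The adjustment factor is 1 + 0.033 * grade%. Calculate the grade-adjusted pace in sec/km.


Factor = 1 + 0.033 * 8.7 = 1.2871
Adjusted pace = 244 * 1.2871
= 314.05 sec/km

314.05 s/km


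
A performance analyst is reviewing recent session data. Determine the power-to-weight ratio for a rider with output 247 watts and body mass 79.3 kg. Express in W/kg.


P/W = 247 / 79.3 = 3.115 W/kg

3.115 W/kg


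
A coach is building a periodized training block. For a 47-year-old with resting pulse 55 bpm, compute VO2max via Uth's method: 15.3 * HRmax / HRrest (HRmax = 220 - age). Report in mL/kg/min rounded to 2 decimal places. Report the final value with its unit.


Step 1: HRmax = 220 - 47 = 173 bpm
Step 2: Ratio = 173 / 55 = 3.1455
Step 3: VO2max = 15.3 * 3.1455 = 48.13 mL/kg/min

48.13 mL/kg/min


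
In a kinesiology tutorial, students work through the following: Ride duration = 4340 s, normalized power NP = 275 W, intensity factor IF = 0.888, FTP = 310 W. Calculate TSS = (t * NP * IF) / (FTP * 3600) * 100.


Numerator = 4340 * 275 * 0.888 = 1059828.0
Denominator = 310 * 3600 = 1116000
TSS = 1059828.0 / 1116000 * 100
= 94.97

94.97 TSS


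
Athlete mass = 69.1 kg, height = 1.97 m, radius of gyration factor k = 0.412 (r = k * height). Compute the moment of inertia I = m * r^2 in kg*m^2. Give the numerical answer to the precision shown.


r = k * height = 0.412 * 1.97 = 0.81164 m
r^2 = 0.81164^2 = 0.658759
I = 69.1 * 0.658759 = 45.52 kg*m^2

45.52 kg*m^2


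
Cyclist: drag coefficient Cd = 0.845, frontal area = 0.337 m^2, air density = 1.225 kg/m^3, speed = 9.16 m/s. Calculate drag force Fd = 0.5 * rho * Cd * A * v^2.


v^2 = 9.16^2 = 83.9056
Fd = 0.5 * 1.225 * 0.845 * 0.337 * 83.9056
= 14.635 N

14.635 N


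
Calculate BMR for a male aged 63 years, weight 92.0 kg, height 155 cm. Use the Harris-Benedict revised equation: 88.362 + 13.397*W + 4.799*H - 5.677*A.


Substituting values:
W term = 13.397 * 92.0 = 1232.524
H term = 4.799 * 155 = 743.845
A term = 5.677 * 63 = 357.651
BMR = 1707.08 kcal/day

1707.08 kcal/day


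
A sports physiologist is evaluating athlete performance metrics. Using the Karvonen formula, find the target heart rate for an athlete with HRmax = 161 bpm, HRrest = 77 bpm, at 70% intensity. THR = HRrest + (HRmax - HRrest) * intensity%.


HRR = 161 - 77 = 84
THR = 77 + 84 * 0.7
= 77 + 58.8
= 135.8 bpm

135.8 bpm


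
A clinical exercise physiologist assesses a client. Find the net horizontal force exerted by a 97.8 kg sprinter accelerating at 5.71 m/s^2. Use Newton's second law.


Newton's second law: F = m * a
F = 97.8 * 5.71 = 558.44 N

558.44 N


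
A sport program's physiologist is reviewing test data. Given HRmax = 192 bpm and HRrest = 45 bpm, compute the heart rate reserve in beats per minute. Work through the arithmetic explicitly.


Heart rate reserve = maximum HR minus resting HR
HRR = 192 - 45 = 147 bpm

147 bpm


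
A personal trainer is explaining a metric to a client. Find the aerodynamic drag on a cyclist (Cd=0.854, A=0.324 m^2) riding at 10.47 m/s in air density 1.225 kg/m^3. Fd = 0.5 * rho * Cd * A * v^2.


Fd = 0.5 * 1.225 * 0.854 * 0.324 * 10.47^2
= 0.5 * 1.225 * 0.854 * 0.324 * 109.6209
= 18.578 N

18.578 N


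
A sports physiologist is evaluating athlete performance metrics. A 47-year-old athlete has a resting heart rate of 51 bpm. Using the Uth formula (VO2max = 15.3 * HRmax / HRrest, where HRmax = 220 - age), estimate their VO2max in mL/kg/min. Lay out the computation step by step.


HRmax = 220 - 47 = 173 bpm
Ratio = HRmax / HRrest = 173 / 51 = 3.3922
VO2max = 15.3 * 3.3922 = 51.9 mL/kg/min

51.9 mL/kg/min


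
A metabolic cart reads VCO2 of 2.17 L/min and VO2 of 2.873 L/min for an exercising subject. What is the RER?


RER = VCO2 / VO2 = 2.17 / 2.873 = 0.7553

0.7553


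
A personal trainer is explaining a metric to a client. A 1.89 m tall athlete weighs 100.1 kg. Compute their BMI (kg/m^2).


height^2 = 3.5721 m^2
BMI = 100.1 / 3.5721 = 28.02 kg/m^2

28.02 kg/m^2


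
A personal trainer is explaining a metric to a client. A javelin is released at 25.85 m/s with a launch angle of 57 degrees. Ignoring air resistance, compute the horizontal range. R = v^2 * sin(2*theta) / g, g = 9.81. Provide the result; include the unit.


Launch speed squared = 668.2225
sin(2 * 57 deg) = 0.913545
Range = 668.2225 * 0.913545 / 9.81
= 62.227 m

62.227 m


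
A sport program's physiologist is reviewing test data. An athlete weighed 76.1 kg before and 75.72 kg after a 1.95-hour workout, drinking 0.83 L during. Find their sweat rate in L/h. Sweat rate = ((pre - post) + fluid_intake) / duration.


Body mass change = 0.38 kg
Total sweat loss = 0.38 + 0.83 = 1.21 L
Rate = 1.21 / 1.95 = 0.621 L/h

0.621 L/h


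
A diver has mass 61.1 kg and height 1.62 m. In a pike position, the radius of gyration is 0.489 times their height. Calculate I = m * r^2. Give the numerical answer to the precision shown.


r = 0.489 * 1.62 = 0.79218 m
I = m * r^2 = 61.1 * 0.627549 = 38.343 kg*m^2

38.343 kg*m^2


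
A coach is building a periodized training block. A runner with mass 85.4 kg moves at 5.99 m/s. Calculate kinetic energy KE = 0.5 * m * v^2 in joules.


v^2 = 5.99^2 = 35.8801
KE = 0.5 * 85.4 * 35.8801
= 1532.08 J

1532.08 J


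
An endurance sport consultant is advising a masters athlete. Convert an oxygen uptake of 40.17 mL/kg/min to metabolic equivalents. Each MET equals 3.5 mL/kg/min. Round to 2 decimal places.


One MET = 3.5 mL/kg/min
Number of METs = 40.17 / 3.5
= 11.48 METs

11.48 METs


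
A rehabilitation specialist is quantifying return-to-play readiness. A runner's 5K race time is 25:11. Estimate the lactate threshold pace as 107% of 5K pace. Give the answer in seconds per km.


Total race time = 25*60 + 11 = 1511 seconds
5K pace = 1511 / 5 = 302.2 sec/km
LT pace = 302.2 * 1.07 = 323.35 sec/km

323.35 s/km


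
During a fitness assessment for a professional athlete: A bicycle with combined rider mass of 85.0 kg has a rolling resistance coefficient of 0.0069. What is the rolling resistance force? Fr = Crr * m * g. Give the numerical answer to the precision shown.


Fr = 0.0069 * 85.0 * 9.81
= 0.5865 * 9.81
= 5.754 N

5.754 N


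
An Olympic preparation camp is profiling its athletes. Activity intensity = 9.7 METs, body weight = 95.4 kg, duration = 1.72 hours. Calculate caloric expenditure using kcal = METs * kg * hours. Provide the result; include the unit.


kcal = 9.7 * 95.4 * 1.72
= 925.38 * 1.72
= 1591.65 kcal

1591.65 kcal


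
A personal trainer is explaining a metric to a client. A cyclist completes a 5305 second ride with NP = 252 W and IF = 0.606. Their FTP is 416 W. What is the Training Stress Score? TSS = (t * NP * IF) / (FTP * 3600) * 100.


t * NP * IF = 5305 * 252 * 0.606 = 810137.16
FTP * 3600 = 1497600
TSS = (810137.16 / 1497600) * 100 = 54.1

54.1 TSS


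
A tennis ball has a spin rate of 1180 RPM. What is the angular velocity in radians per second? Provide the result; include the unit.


Convert RPM to rad/s: multiply by 2*pi and divide by 60
omega = 1180 * 2 * pi / 60
= 123.569 rad/s

123.569 rad/s


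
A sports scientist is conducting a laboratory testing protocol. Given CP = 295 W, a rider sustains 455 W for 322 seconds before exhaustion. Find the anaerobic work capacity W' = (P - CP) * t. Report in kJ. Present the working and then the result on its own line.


Excess power = 455 - 295 = 160 W
Work above CP = 160 * 322 = 51520 J
W' = 51.52 kJ

51.52 kJ


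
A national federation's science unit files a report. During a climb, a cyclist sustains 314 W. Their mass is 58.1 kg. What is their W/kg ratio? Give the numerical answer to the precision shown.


Power-to-weight = 314 W / 58.1 kg
= 5.404 W/kg

5.404 W/kg


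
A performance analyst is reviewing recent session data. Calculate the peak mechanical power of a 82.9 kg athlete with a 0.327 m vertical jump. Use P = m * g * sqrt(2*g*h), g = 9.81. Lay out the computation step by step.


First, sqrt(2gh) = sqrt(2 * 9.81 * 0.327)
= sqrt(6.41574) = 2.532931 m/s
Power = 82.9 * 9.81 * 2.532931 = 2059.9 W

2059.9 W


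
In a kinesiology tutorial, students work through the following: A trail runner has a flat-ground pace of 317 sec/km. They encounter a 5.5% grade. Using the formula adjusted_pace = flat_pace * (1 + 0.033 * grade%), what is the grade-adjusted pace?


Grade factor = 1 + 0.033 * 5.5 = 1.1815
Adjusted = 317 * 1.1815 = 374.54 sec/km

374.54 s/km


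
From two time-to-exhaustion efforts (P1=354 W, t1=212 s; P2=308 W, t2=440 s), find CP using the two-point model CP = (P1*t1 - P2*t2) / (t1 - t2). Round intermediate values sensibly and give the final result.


Work in trial 1 = 75048 J
Work in trial 2 = 135520 J
Delta work = -60472 J
Delta time = -228 s
CP = -60472 / -228 = 265.23 W

265.23 W


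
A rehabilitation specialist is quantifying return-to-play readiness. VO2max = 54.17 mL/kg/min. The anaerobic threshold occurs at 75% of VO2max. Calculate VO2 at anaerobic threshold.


AT fraction = 75 / 100 = 0.75
AT VO2 = 54.17 * 0.75
= 40.63 mL/kg/min

40.63 mL/kg/min


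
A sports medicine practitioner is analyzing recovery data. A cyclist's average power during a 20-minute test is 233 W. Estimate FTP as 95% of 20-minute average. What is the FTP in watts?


FTP = 20-min power * 0.95
= 233 * 0.95
= 221.35 W

221.35 W


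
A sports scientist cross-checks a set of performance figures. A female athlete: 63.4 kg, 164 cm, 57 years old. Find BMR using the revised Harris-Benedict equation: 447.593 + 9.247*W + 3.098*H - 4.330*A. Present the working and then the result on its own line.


Intercept = 447.593
Weight contribution = 9.247 * 63.4 = 586.2598
Height contribution = 3.098 * 164 = 508.072
Age contribution = 4.33 * 57 = 246.81
BMR = 447.593 + 586.2598 + 508.072 - 246.81
= 1295.11 kcal/day

1295.11 kcal/day


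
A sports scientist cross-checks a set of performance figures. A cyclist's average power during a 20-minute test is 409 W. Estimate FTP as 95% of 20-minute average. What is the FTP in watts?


FTP = 20-min power * 0.95
= 409 * 0.95
= 388.55 W

388.55 W


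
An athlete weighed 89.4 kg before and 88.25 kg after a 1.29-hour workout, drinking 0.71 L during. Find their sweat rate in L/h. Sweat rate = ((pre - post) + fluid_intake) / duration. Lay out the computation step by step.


Body mass change = 1.15 kg
Total sweat loss = 1.15 + 0.71 = 1.86 L
Rate = 1.86 / 1.29 = 1.442 L/h

1.442 L/h


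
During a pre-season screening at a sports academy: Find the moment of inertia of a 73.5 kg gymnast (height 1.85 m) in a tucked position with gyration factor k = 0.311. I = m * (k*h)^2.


Radius of gyration = 0.311 * 1.85 = 0.57535 m
I = 73.5 * 0.57535^2
= 73.5 * 0.331028
= 24.331 kg*m^2

24.331 kg*m^2


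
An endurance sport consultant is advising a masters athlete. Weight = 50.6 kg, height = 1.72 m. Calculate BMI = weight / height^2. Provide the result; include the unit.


height^2 = 1.72^2 = 2.9584
BMI = 50.6 / 2.9584 = 17.1 kg/m^2

17.1 kg/m^2


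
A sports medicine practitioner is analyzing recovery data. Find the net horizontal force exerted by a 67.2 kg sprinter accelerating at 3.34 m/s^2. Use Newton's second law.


Newton's second law: F = m * a
F = 67.2 * 3.34 = 224.45 N

224.45 N


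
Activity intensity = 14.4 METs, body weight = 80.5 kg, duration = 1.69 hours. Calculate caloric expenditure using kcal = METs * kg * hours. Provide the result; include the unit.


kcal = 14.4 * 80.5 * 1.69
= 1159.2 * 1.69
= 1959.05 kcal

1959.05 kcal


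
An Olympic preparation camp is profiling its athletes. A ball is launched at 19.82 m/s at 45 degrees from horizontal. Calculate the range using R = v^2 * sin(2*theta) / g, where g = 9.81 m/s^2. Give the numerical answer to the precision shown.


sin(2 * 45) = sin(90) = 1.0
v^2 = 19.82^2 = 392.8324
R = 392.8324 * 1.0 / 9.81
= 40.044 m

40.044 m


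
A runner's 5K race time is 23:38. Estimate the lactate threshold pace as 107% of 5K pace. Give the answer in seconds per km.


Total race time = 23*60 + 38 = 1418 seconds
5K pace = 1418 / 5 = 283.6 sec/km
LT pace = 283.6 * 1.07 = 303.45 sec/km

303.45 s/km


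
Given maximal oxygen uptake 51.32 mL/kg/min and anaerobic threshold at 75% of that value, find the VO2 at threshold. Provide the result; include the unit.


Percentage as decimal = 0.75
VO2 at AT = 51.32 * 0.75 = 38.49 mL/kg/min

38.49 mL/kg/min


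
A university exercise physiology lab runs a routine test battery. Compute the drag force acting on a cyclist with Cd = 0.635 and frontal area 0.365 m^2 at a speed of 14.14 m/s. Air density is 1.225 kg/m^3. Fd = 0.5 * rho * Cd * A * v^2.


Step 1: v^2 = 199.9396
Step 2: Fd = 0.5 * 1.225 * 0.635 * 0.365 * 199.9396
= 28.384 N

28.384 N


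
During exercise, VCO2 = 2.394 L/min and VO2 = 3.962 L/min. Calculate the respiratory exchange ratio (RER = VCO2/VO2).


RER = VCO2 / VO2
= 2.394 / 3.962
= 0.6042

0.6042


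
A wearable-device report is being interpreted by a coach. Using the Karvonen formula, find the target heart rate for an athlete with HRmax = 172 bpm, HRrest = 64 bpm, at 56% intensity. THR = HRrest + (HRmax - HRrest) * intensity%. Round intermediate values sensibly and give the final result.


HRR = 172 - 64 = 108
THR = 64 + 108 * 0.56
= 64 + 60.48
= 124.48 bpm

124.48 bpm


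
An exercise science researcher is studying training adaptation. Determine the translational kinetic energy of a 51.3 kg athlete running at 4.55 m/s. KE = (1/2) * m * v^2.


KE = 0.5 * m * v^2
= 0.5 * 51.3 * 4.55^2
= 0.5 * 51.3 * 20.7025
= 531.02 J

531.02 J


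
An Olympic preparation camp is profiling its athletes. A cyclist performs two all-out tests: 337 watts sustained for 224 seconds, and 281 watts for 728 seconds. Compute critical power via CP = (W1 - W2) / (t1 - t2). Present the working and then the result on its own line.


W1 = P1 * t1 = 337 * 224 = 75488 J
W2 = P2 * t2 = 281 * 728 = 204568 J
CP = (75488 - 204568) / (224 - 728)
= 256.11 W

256.11 W


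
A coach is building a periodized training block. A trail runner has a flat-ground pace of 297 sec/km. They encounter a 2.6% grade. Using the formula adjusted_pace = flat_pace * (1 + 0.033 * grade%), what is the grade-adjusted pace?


Grade factor = 1 + 0.033 * 2.6 = 1.0858
Adjusted = 297 * 1.0858 = 322.48 sec/km

322.48 s/km


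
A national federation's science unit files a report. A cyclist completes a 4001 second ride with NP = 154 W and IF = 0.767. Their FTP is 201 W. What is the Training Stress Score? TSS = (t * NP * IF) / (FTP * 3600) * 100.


t * NP * IF = 4001 * 154 * 0.767 = 472590.118
FTP * 3600 = 723600
TSS = (472590.118 / 723600) * 100 = 65.31

65.31 TSS


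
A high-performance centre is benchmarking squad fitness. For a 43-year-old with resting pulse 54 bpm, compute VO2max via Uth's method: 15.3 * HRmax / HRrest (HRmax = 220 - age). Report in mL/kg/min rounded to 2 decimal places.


Step 1: HRmax = 220 - 43 = 177 bpm
Step 2: Ratio = 177 / 54 = 3.2778
Step 3: VO2max = 15.3 * 3.2778 = 50.15 mL/kg/min

50.15 mL/kg/min


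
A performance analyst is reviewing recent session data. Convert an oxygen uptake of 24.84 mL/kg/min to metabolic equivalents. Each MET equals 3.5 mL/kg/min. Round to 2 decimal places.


One MET = 3.5 mL/kg/min
Number of METs = 24.84 / 3.5
= 7.1 METs

7.1 METs


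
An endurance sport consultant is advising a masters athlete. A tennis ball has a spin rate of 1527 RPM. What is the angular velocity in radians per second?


Convert RPM to rad/s: multiply by 2*pi and divide by 60
omega = 1527 * 2 * pi / 60
= 159.907 rad/s

159.907 rad/s


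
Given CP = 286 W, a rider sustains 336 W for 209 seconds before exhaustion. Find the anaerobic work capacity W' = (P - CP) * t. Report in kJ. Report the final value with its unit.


Excess power = 336 - 286 = 50 W
Work above CP = 50 * 209 = 10450 J
W' = 10.45 kJ

10.45 kJ


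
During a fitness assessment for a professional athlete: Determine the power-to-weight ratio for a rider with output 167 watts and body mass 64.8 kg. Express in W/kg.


P/W = 167 / 64.8 = 2.577 W/kg

2.577 W/kg


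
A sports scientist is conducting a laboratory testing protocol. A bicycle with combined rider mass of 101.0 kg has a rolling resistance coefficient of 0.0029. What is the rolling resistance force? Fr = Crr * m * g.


Fr = 0.0029 * 101.0 * 9.81
= 0.2929 * 9.81
= 2.873 N

2.873 N


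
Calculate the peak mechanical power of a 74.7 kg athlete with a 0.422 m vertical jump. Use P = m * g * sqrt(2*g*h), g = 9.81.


First, sqrt(2gh) = sqrt(2 * 9.81 * 0.422)
= sqrt(8.27964) = 2.877436 m/s
Power = 74.7 * 9.81 * 2.877436 = 2108.61 W

2108.61 W


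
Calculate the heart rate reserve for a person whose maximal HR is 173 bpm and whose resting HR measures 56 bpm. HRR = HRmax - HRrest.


HRmax = 173 bpm
HRrest = 56 bpm
HRR = 173 - 56 = 117 bpm

117 bpm


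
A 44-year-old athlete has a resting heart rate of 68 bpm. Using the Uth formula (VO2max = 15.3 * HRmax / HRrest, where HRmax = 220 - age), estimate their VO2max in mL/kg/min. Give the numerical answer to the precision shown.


HRmax = 220 - 44 = 176 bpm
Ratio = HRmax / HRrest = 176 / 68 = 2.5882
VO2max = 15.3 * 2.5882 = 39.6 mL/kg/min

39.6 mL/kg/min


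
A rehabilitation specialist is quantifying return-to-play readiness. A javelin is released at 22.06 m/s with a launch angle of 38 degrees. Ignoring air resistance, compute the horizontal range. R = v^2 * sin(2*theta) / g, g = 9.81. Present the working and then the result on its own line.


Launch speed squared = 486.6436
sin(2 * 38 deg) = 0.970296
Range = 486.6436 * 0.970296 / 9.81
= 48.133 m

48.133 m


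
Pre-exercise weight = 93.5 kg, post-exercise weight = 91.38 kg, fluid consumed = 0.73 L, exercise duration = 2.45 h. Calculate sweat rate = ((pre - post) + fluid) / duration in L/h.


Weight loss = 93.5 - 91.38 = 2.12 kg (approx L)
Total sweat = 2.12 + 0.73 = 2.85 L
Sweat rate = 2.85 / 2.45 = 1.163 L/h

1.163 L/h


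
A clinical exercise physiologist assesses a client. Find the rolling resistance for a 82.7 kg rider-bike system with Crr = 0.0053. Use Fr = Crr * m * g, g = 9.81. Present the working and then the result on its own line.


m * g = 82.7 * 9.81 = 811.287 N
Fr = 0.0053 * 811.287 = 4.3 N

4.3 N


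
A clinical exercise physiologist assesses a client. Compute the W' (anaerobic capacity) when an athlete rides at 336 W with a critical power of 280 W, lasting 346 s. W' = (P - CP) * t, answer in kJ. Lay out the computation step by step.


Above-CP power = 56 W
Duration = 346 s
W' = 56 * 346 = 19376 J
Convert: 19376 / 1000 = 19.376 kJ

19.376 kJ


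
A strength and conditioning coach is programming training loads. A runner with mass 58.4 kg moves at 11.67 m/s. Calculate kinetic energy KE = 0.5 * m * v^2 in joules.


v^2 = 11.67^2 = 136.1889
KE = 0.5 * 58.4 * 136.1889
= 3976.72 J

3976.72 J


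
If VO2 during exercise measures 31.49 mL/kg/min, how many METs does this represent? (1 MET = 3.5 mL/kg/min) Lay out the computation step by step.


METs = VO2 / 3.5 = 31.49 / 3.5 = 9.0

9.0 METs


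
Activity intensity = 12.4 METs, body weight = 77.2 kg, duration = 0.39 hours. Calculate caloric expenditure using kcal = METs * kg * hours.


kcal = 12.4 * 77.2 * 0.39
= 957.28 * 0.39
= 373.34 kcal

373.34 kcal


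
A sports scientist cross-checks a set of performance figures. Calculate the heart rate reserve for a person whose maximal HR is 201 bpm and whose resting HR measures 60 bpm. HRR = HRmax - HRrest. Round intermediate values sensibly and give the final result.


HRmax = 201 bpm
HRrest = 60 bpm
HRR = 201 - 60 = 141 bpm

141 bpm


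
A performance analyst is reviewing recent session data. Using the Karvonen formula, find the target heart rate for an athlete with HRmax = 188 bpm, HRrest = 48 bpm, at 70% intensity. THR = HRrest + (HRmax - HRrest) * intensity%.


HRR = 188 - 48 = 140
THR = 48 + 140 * 0.7
= 48 + 98.0
= 146.0 bpm

146.0 bpm


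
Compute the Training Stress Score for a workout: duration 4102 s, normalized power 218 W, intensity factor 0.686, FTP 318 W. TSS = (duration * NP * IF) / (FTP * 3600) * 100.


Product = 4102 * 218 * 0.686 = 613445.896
Base = 318 * 3600 = 1144800
TSS = 613445.896 / 1144800 * 100 = 53.59

53.59 TSS


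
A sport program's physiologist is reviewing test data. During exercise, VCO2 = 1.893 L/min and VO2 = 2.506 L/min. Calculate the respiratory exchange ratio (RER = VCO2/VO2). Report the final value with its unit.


RER = VCO2 / VO2
= 1.893 / 2.506
= 0.7554

0.7554


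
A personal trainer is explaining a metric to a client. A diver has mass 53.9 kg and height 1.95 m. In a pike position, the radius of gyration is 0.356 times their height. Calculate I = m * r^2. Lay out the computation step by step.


r = 0.356 * 1.95 = 0.6942 m
I = m * r^2 = 53.9 * 0.481914 = 25.975 kg*m^2

25.975 kg*m^2


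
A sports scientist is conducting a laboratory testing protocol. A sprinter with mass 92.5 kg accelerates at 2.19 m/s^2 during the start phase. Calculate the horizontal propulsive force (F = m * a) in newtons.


F = m * a
= 92.5 * 2.19
= 202.58 N

202.58 N


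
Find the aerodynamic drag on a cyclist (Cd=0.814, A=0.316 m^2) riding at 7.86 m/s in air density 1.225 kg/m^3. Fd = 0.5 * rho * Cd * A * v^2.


Fd = 0.5 * 1.225 * 0.814 * 0.316 * 7.86^2
= 0.5 * 1.225 * 0.814 * 0.316 * 61.7796
= 9.733 N

9.733 N
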